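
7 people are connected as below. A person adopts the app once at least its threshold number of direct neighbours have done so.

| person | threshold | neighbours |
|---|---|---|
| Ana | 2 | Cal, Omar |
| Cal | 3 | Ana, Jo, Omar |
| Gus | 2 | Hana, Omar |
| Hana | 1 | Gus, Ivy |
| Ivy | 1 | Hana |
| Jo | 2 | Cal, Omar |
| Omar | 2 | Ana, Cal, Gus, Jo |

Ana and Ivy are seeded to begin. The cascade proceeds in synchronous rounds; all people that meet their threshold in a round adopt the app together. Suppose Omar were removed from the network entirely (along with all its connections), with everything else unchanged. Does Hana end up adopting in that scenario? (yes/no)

yes

With Omar removed:
Round 1 — Ana, Ivy adopt the app (initial).
Round 2 — checking thresholds:
  Cal: 1 of 2 neighbours < 3, below threshold.
  Hana: 1 of 2 neighbours ≥ 1, adopts the app.
Round 3 — no new adoptions; cascade stops.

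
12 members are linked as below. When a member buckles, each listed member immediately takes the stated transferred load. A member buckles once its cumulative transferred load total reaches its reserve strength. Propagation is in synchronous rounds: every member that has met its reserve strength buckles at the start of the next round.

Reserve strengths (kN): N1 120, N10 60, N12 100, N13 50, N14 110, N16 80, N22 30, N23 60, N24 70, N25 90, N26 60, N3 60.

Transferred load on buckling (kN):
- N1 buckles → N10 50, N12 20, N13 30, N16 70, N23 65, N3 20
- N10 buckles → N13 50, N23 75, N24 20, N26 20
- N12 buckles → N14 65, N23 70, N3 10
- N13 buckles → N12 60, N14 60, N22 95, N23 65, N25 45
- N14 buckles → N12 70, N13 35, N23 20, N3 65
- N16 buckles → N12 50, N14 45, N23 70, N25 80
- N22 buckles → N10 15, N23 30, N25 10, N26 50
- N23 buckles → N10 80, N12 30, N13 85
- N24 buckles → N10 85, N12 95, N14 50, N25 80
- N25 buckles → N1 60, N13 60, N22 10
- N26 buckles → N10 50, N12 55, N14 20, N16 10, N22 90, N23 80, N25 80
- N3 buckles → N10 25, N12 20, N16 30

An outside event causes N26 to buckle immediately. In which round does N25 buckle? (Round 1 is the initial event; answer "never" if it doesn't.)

Round 1 — N26 buckles (initial).
  N10: +50 → 50 < 60
  N12: +55 → 55 < 100
  N14: +20 → 20 < 110
  N16: +10 → 10 < 80
  N22: +90 → 90 ≥ 30
  N23: +80 → 80 ≥ 60
  N25: +80 → 80 < 90
Round 2 — N22, N23 buckle.
  N10: +15+80 → 145 ≥ 60
  N12: +30 → 85 < 100
  N13: +85 → 85 ≥ 50
  N25: +10 → 90 ≥ 90
Round 3 — N10, N13, N25 buckle.
  N1: +60 → 60 < 120
  N12: +60 → 145 ≥ 100
  N14: +60 → 80 < 110
  N24: +20 → 20 < 70
Round 4 — N12 buckles.
  N14: +65 → 145 ≥ 110
  N3: +10 → 10 < 60
Round 5 — N14 buckles.
  N3: +65 → 75 ≥ 60
Round 6 — N3 buckles.
  N16: +30 → 40 < 80
No further bucklings.

3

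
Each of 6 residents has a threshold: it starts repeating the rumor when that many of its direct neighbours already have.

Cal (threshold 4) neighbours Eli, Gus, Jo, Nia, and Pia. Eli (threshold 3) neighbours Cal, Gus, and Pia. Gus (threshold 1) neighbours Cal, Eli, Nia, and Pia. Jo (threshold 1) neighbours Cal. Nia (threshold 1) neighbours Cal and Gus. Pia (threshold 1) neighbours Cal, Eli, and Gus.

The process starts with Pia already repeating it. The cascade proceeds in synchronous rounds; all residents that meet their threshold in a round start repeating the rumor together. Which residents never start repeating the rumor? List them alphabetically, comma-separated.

Round 1 — Pia starts repeating the rumor (initial).
Round 2 — checking thresholds:
  Cal: 1 of 5 neighbours < 4, not yet.
  Eli: 1 of 3 neighbours < 3, not yet.
  Gus: 1 of 4 neighbours ≥ 1, starts repeating the rumor.
Round 3 — checking thresholds:
  Cal: 2 of 5 neighbours < 4, not yet.
  Eli: 2 of 3 neighbours < 3, not yet.
  Nia: 1 of 2 neighbours ≥ 1, starts repeating the rumor.
Round 4 — no new spreads; cascade stops.

Cal, Eli, Jo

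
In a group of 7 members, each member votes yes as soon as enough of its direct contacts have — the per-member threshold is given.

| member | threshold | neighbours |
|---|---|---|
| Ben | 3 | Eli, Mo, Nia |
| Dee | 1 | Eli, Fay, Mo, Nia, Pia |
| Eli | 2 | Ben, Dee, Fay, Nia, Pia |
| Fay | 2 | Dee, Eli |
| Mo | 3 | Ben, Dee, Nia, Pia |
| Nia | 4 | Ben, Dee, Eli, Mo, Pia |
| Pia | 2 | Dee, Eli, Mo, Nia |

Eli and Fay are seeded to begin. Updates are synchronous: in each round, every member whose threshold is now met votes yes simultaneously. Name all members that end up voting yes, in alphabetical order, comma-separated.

Dee, Eli, Fay, Pia

Round 1 — Eli, Fay vote yes (initial).
Round 2 — checking thresholds:
  Ben: 1 of 3 neighbours < 3, below threshold.
  Dee: 2 of 5 neighbours ≥ 1, votes yes.
  Nia: 1 of 5 neighbours < 4, below threshold.
  Pia: 1 of 4 neighbours < 2, below threshold.
Round 3 — checking thresholds:
  Ben: 1 of 3 neighbours < 3, below threshold.
  Mo: 1 of 4 neighbours < 3, below threshold.
  Nia: 2 of 5 neighbours < 4, below threshold.
  Pia: 2 of 4 neighbours ≥ 2, votes yes.
Round 4 — no new yes votes; cascade stops.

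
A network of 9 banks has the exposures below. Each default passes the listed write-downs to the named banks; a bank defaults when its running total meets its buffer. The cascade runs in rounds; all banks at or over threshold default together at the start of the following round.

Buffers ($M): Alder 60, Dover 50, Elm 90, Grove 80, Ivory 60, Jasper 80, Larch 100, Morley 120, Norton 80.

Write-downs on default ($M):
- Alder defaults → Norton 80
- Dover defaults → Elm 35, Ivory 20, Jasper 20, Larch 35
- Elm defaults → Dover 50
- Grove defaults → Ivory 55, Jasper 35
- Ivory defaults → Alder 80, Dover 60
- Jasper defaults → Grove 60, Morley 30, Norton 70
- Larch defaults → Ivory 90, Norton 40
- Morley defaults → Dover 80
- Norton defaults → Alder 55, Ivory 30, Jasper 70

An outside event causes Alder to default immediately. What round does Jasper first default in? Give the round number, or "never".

Round 1 — Alder defaults (initial).
  Norton: +80 → 80 ≥ 80
Round 2 — Norton defaults.
  Ivory: +30 → 30 < 60
  Jasper: +70 → 70 < 80
No further defaults.

never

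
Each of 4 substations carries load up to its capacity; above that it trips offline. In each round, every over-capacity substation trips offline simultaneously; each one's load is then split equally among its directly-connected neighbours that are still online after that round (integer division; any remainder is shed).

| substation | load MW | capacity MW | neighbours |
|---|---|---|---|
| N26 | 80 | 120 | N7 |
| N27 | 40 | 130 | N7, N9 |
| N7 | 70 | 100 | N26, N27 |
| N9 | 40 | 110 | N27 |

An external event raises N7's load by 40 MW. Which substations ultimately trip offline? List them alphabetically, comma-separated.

Round 1 — N7 at 110 > 100. N7 trips offline.
  N7 sheds 110 MW to N26, N27: 55 each.
    N26: 80+55 = 135 > 120
    N27: 40+55 = 95 ≤ 130
Round 2 — N26 trips offline.
  N26 sheds 135 MW: no online neighbours, lost.
No further trips.

N26, N7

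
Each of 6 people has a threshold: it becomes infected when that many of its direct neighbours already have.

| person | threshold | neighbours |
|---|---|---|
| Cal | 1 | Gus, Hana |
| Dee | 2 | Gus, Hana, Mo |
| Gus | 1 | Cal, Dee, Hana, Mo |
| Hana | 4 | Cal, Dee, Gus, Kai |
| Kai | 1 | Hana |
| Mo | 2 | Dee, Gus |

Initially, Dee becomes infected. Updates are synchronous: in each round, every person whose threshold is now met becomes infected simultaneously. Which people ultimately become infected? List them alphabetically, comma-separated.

Cal, Dee, Gus, Mo

Round 1 — Dee becomes infected (initial).
Round 2 — checking thresholds:
  Gus: 1 of 4 neighbours ≥ 1, becomes infected.
  Hana: 1 of 4 neighbours < 4, not yet.
  Mo: 1 of 2 neighbours < 2, not yet.
Round 3 — checking thresholds:
  Cal: 1 of 2 neighbours ≥ 1, becomes infected.
  Hana: 2 of 4 neighbours < 4, not yet.
  Mo: 2 of 2 neighbours ≥ 2, becomes infected.
Round 4 — no new infections; cascade stops.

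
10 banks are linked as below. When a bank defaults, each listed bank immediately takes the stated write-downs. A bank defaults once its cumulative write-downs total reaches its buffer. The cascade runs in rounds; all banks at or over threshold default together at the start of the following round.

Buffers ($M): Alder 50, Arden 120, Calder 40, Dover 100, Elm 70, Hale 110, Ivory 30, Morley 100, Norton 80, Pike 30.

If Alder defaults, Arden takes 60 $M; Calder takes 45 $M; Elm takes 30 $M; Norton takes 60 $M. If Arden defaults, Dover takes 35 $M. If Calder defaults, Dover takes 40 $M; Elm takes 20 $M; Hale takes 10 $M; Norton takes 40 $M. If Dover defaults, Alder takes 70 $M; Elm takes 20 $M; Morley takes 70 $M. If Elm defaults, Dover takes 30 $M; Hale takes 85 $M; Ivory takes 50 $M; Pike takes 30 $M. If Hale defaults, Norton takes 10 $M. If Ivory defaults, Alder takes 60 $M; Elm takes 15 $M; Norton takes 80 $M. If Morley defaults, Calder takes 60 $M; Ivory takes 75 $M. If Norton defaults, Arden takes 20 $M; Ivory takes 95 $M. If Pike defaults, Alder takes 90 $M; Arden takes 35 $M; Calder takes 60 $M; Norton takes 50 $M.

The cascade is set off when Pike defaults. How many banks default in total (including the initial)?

5

Round 1 — Pike defaults (initial).
  Alder: +90 → 90 ≥ 50
  Arden: +35 → 35 < 120
  Calder: +60 → 60 ≥ 40
  Norton: +50 → 50 < 80
Round 2 — Alder, Calder default.
  Arden: +60 → 95 < 120
  Dover: +40 → 40 < 100
  Elm: +30+20 → 50 < 70
  Hale: +10 → 10 < 110
  Norton: +60+40 → 150 ≥ 80
Round 3 — Norton defaults.
  Arden: +20 → 115 < 120
  Ivory: +95 → 95 ≥ 30
Round 4 — Ivory defaults.
  Elm: +15 → 65 < 70
No further defaults.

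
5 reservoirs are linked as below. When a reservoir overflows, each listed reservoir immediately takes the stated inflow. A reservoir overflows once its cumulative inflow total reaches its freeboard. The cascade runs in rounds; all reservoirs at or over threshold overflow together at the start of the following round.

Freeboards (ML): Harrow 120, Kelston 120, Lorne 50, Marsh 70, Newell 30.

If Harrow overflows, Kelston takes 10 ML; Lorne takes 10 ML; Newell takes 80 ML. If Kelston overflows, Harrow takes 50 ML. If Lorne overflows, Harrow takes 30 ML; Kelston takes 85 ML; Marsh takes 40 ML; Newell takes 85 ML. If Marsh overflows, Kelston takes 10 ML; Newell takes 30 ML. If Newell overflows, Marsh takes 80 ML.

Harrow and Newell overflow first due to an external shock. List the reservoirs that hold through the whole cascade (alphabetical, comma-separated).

Kelston, Lorne

Round 1 — Harrow, Newell overflow (initial).
  Kelston: +10 → 10 < 120
  Lorne: +10 → 10 < 50
  Marsh: +80 → 80 ≥ 70
Round 2 — Marsh overflows.
  Kelston: +10 → 20 < 120
No further overflows.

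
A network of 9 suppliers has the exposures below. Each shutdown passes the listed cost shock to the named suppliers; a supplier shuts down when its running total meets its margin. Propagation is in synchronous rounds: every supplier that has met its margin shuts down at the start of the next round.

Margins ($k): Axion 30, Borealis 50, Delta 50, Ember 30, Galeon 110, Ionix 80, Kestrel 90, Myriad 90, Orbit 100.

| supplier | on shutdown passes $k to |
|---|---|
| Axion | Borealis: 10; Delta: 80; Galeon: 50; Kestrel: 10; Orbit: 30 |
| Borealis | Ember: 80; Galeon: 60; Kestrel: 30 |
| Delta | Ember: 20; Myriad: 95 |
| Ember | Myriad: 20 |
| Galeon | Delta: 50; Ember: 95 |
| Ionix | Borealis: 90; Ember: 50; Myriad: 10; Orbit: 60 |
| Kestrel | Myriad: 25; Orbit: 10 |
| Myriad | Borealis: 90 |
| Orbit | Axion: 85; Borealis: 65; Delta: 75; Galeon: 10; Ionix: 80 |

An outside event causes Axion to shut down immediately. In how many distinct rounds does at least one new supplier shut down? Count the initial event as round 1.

Round 1 — Axion shuts down (initial).
  Borealis: +10 → 10 < 50
  Delta: +80 → 80 ≥ 50
  Galeon: +50 → 50 < 110
  Kestrel: +10 → 10 < 90
  Orbit: +30 → 30 < 100
Round 2 — Delta shuts down.
  Ember: +20 → 20 < 30
  Myriad: +95 → 95 ≥ 90
Round 3 — Myriad shuts down.
  Borealis: +90 → 100 ≥ 50
Round 4 — Borealis shuts down.
  Ember: +80 → 100 ≥ 30
  Galeon: +60 → 110 ≥ 110
  Kestrel: +30 → 40 < 90
Round 5 — Ember, Galeon shut down.
No further shutdowns.

5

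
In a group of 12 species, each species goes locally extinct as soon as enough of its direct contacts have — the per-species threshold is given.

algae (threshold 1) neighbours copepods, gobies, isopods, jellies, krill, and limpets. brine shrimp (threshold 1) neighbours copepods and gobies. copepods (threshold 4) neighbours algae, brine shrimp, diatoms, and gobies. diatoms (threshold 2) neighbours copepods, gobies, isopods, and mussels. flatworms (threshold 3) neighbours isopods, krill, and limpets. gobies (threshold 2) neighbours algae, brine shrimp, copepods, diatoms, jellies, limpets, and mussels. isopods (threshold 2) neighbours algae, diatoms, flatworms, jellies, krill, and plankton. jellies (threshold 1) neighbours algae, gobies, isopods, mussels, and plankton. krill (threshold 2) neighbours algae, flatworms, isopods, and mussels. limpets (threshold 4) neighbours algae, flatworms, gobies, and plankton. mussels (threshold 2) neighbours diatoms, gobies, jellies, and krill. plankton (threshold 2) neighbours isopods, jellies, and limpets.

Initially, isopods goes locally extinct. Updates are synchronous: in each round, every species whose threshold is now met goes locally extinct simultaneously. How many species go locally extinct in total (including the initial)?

Round 1 — isopods goes locally extinct (initial).
Round 2 — checking thresholds:
  algae: 1 of 6 neighbours ≥ 1, goes locally extinct.
  diatoms: 1 of 4 neighbours < 2, below threshold.
  flatworms: 1 of 3 neighbours < 3, below threshold.
  jellies: 1 of 5 neighbours ≥ 1, goes locally extinct.
  krill: 1 of 4 neighbours < 2, below threshold.
  plankton: 1 of 3 neighbours < 2, below threshold.
Round 3 — checking thresholds:
  copepods: 1 of 4 neighbours < 4, below threshold.
  diatoms: 1 of 4 neighbours < 2, below threshold.
  flatworms: 1 of 3 neighbours < 3, below threshold.
  gobies: 2 of 7 neighbours ≥ 2, goes locally extinct.
  krill: 2 of 4 neighbours ≥ 2, goes locally extinct.
  limpets: 1 of 4 neighbours < 4, below threshold.
  mussels: 1 of 4 neighbours < 2, below threshold.
  plankton: 2 of 3 neighbours ≥ 2, goes locally extinct.
Round 4 — checking thresholds:
  brine shrimp: 1 of 2 neighbours ≥ 1, goes locally extinct.
  copepods: 2 of 4 neighbours < 4, below threshold.
  diatoms: 2 of 4 neighbours ≥ 2, goes locally extinct.
  flatworms: 2 of 3 neighbours < 3, below threshold.
  limpets: 3 of 4 neighbours < 4, below threshold.
  mussels: 3 of 4 neighbours ≥ 2, goes locally extinct.
Round 5 — checking thresholds:
  copepods: 4 of 4 neighbours ≥ 4, goes locally extinct.
  flatworms: 2 of 3 neighbours < 3, below threshold.
  limpets: 3 of 4 neighbours < 4, below threshold.
Round 6 — no new extinctions; cascade stops.

10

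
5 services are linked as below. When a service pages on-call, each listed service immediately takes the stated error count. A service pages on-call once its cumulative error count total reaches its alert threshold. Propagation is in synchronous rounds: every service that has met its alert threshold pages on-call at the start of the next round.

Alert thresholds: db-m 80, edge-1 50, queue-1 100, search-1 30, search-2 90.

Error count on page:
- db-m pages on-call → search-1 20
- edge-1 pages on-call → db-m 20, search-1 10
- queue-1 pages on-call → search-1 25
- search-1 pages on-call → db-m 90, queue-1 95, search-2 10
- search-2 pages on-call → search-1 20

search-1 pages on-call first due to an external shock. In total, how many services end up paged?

Round 1 — search-1 pages on-call (initial).
  db-m: +90 → 90 ≥ 80
  queue-1: +95 → 95 < 100
  search-2: +10 → 10 < 90
Round 2 — db-m pages on-call.
No further pages.

2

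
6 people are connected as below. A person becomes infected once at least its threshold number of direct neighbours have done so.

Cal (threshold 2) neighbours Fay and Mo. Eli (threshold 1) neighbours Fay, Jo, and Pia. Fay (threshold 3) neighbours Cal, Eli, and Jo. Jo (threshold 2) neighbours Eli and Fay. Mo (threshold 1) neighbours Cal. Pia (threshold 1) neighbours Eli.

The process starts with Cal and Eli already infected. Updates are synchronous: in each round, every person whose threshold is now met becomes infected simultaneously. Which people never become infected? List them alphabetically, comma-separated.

Round 1 — Cal, Eli become infected (initial).
Round 2 — checking thresholds:
  Fay: 2 of 3 neighbours < 3, below threshold.
  Jo: 1 of 2 neighbours < 2, below threshold.
  Mo: 1 of 1 neighbours ≥ 1, becomes infected.
  Pia: 1 of 1 neighbours ≥ 1, becomes infected.
Round 3 — no new infections; cascade stops.

Fay, Jo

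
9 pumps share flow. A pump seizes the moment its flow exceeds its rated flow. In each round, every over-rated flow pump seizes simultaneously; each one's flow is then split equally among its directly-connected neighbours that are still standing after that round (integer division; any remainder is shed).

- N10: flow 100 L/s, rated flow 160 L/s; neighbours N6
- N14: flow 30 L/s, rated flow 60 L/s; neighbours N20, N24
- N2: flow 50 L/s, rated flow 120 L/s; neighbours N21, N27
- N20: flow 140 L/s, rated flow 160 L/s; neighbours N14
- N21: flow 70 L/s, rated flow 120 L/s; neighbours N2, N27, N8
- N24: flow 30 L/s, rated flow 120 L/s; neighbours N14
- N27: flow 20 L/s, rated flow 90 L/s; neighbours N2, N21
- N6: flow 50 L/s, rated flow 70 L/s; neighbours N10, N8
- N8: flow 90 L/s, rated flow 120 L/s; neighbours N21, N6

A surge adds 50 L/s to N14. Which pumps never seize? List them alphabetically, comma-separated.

N10, N2, N21, N24, N27, N6, N8

Round 1 — N14 at 80 > 60. N14 seizes.
  N14 sheds 80 L/s to N20, N24: 40 each.
    N20: 140+40 = 180 > 160
    N24: 30+40 = 70 ≤ 120
Round 2 — N20 seizes.
  N20 sheds 180 L/s: no online neighbours, lost.
No further seizures.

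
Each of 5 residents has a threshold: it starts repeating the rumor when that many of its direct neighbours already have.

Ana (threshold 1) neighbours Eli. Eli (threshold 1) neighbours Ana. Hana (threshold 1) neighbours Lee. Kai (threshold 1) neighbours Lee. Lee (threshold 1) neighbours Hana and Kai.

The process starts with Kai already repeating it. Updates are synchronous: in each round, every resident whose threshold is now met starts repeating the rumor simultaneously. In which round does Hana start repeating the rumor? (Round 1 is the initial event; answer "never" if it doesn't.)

Round 1 — Kai starts repeating the rumor (initial).
Round 2 — checking thresholds:
  Lee: 1 of 2 neighbours ≥ 1, starts repeating the rumor.
Round 3 — checking thresholds:
  Hana: 1 of 1 neighbours ≥ 1, starts repeating the rumor.
Round 4 — no new spreads; cascade stops.

3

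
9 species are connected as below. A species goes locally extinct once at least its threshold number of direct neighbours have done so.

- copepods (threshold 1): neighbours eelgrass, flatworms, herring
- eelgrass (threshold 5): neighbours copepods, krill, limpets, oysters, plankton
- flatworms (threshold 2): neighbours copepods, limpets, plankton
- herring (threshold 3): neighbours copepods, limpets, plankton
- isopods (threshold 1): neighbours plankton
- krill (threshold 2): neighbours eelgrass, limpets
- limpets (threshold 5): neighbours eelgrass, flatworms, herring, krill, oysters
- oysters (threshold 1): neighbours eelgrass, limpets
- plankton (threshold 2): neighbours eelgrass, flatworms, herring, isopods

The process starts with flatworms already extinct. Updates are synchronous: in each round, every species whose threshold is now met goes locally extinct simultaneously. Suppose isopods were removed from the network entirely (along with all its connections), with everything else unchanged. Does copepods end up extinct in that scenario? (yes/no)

yes

With isopods removed:
Round 1 — flatworms goes locally extinct (initial).
Round 2 — checking thresholds:
  copepods: 1 of 3 neighbours ≥ 1, goes locally extinct.
  limpets: 1 of 5 neighbours < 5, holds.
  plankton: 1 of 3 neighbours < 2, holds.
Round 3 — no new extinctions; cascade stops.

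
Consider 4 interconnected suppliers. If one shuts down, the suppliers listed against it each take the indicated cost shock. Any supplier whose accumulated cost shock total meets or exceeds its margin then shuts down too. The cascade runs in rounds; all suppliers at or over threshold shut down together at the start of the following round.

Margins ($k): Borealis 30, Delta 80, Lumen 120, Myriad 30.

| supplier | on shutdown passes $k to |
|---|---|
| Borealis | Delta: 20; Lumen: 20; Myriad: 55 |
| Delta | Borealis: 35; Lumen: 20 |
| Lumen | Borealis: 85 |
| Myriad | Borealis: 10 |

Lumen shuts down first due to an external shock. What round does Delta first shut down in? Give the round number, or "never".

never

Round 1 — Lumen shuts down (initial).
  Borealis: +85 → 85 ≥ 30
Round 2 — Borealis shuts down.
  Delta: +20 → 20 < 80
  Myriad: +55 → 55 ≥ 30
Round 3 — Myriad shuts down.
No further shutdowns.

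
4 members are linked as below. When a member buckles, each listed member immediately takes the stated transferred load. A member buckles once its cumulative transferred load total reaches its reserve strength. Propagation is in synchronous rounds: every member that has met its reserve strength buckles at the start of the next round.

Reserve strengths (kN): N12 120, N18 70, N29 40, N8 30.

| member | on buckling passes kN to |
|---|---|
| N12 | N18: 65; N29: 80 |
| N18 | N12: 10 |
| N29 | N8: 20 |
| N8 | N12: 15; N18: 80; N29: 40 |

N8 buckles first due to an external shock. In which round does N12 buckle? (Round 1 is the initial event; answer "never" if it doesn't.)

Round 1 — N8 buckles (initial).
  N12: +15 → 15 < 120
  N18: +80 → 80 ≥ 70
  N29: +40 → 40 ≥ 40
Round 2 — N18, N29 buckle.
  N12: +10 → 25 < 120
No further bucklings.

never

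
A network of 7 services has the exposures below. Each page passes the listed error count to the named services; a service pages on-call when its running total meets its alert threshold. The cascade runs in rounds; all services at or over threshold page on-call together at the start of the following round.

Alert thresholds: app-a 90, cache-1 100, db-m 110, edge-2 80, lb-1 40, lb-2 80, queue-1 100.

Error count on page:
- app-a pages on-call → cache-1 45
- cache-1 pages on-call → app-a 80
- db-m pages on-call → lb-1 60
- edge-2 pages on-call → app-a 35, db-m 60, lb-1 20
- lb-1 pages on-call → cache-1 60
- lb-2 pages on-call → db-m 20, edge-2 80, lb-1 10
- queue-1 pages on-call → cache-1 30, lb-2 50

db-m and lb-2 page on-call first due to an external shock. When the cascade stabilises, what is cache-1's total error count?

Round 1 — db-m, lb-2 page on-call (initial).
  edge-2: +80 → 80 ≥ 80
  lb-1: +60+10 → 70 ≥ 40
Round 2 — edge-2, lb-1 page on-call.
  app-a: +35 → 35 < 90
  cache-1: +60 → 60 < 100
No further pages.

60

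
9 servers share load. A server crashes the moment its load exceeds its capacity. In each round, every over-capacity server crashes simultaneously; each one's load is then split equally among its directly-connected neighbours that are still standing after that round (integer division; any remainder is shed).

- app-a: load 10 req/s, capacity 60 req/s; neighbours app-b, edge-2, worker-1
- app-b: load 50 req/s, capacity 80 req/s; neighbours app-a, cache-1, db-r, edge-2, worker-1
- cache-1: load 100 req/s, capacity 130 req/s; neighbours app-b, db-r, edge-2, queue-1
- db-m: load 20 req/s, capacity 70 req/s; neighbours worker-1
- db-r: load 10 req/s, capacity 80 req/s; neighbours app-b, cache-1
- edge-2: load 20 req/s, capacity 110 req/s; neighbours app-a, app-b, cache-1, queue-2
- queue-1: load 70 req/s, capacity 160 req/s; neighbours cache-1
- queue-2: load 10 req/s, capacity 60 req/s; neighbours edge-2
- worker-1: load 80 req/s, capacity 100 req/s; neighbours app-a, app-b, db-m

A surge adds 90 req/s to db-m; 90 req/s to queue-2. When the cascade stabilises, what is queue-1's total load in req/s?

Round 1 — db-m at 110 > 70; queue-2 at 100 > 60. db-m, queue-2 crash.
  db-m sheds 110 req/s to worker-1: 110 each.
    worker-1: 80+110 = 190 > 100
  queue-2 sheds 100 req/s to edge-2: 100 each.
    edge-2: 20+100 = 120 > 110
Round 2 — edge-2, worker-1 crash.
  edge-2 sheds 120 req/s to app-a, app-b, cache-1: 40 each.
    app-a: 10+40 = 50 ≤ 60
    app-b: 50+40 = 90 > 80
    cache-1: 100+40 = 140 > 130
  worker-1 sheds 190 req/s to app-a, app-b: 95 each.
    app-a: 50+95 = 145 > 60
    app-b: 90+95 = 185 > 80
Round 3 — app-a, app-b, cache-1 crash.
  app-a sheds 145 req/s: no online neighbours, lost.
  app-b sheds 185 req/s to db-r: 185 each.
    db-r: 10+185 = 195 > 80
  cache-1 sheds 140 req/s to db-r, queue-1: 70 each.
    db-r: 195+70 = 265 > 80
    queue-1: 70+70 = 140 ≤ 160
Round 4 — db-r crashes.
  db-r sheds 265 req/s: no online neighbours, lost.
No further crashes.

140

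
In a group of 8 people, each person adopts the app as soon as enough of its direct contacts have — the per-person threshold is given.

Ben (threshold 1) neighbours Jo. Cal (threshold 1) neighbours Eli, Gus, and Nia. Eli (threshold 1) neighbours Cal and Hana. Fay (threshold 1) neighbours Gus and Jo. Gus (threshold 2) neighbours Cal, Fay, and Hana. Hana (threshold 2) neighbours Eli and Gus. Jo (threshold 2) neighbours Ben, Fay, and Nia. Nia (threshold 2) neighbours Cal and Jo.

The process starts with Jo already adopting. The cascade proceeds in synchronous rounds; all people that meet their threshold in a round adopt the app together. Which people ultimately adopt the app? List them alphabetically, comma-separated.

Ben, Fay, Jo

Round 1 — Jo adopts the app (initial).
Round 2 — checking thresholds:
  Ben: 1 of 1 neighbours ≥ 1, adopts the app.
  Fay: 1 of 2 neighbours ≥ 1, adopts the app.
  Nia: 1 of 2 neighbours < 2, below threshold.
Round 3 — no new adoptions; cascade stops.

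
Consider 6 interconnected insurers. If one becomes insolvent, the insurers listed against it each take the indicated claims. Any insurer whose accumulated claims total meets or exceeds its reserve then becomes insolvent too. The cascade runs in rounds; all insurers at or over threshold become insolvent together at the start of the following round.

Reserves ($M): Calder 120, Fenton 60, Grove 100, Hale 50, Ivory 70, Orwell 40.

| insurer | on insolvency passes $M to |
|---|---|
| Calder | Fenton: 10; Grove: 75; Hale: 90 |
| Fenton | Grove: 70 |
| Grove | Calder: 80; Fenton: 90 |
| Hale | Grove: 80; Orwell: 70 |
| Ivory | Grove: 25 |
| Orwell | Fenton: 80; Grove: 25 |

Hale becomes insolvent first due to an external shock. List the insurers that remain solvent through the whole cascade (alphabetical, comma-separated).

Round 1 — Hale becomes insolvent (initial).
  Grove: +80 → 80 < 100
  Orwell: +70 → 70 ≥ 40
Round 2 — Orwell becomes insolvent.
  Fenton: +80 → 80 ≥ 60
  Grove: +25 → 105 ≥ 100
Round 3 — Fenton, Grove become insolvent.
  Calder: +80 → 80 < 120
No further insolvencies.

Calder, Ivory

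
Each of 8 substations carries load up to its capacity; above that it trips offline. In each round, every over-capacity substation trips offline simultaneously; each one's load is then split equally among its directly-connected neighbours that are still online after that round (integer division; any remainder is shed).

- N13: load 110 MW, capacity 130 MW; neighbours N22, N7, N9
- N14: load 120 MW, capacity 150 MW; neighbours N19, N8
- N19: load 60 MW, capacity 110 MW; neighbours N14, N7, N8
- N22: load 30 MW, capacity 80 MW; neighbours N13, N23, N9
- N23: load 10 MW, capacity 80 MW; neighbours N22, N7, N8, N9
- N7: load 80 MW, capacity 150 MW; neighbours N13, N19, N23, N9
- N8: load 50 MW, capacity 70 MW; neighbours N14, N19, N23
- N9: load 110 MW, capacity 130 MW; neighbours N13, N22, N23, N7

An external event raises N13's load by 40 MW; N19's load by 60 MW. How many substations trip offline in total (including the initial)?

Round 1 — N13 at 150 > 130; N19 at 120 > 110. N13, N19 trip offline.
  N13 sheds 150 MW to N22, N7, N9: 50 each.
    N22: 30+50 = 80 ≤ 80
    N7: 80+50 = 130 ≤ 150
    N9: 110+50 = 160 > 130
  N19 sheds 120 MW to N14, N7, N8: 40 each.
    N14: 120+40 = 160 > 150
    N7: 130+40 = 170 > 150
    N8: 50+40 = 90 > 70
Round 2 — N14, N7, N8, N9 trip offline.
  N14 sheds 160 MW: no online neighbours, lost.
  N7 sheds 170 MW to N23: 170 each.
    N23: 10+170 = 180 > 80
  N8 sheds 90 MW to N23: 90 each.
    N23: 180+90 = 270 > 80
  N9 sheds 160 MW to N22, N23: 80 each.
    N22: 80+80 = 160 > 80
    N23: 270+80 = 350 > 80
Round 3 — N22, N23 trip offline.
  N22 sheds 160 MW: no online neighbours, lost.
  N23 sheds 350 MW: no online neighbours, lost.
No further trips.

8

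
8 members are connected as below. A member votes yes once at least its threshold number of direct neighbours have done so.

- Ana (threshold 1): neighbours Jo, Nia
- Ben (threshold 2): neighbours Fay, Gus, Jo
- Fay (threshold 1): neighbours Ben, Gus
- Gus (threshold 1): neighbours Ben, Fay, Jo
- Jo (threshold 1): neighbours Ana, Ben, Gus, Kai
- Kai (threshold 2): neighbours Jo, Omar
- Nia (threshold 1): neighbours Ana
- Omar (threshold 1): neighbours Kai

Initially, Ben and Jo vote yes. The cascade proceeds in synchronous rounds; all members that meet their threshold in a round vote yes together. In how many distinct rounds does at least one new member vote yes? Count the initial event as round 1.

3

Round 1 — Ben, Jo vote yes (initial).
Round 2 — checking thresholds:
  Ana: 1 of 2 neighbours ≥ 1, votes yes.
  Fay: 1 of 2 neighbours ≥ 1, votes yes.
  Gus: 2 of 3 neighbours ≥ 1, votes yes.
  Kai: 1 of 2 neighbours < 2, not yet.
Round 3 — checking thresholds:
  Kai: 1 of 2 neighbours < 2, not yet.
  Nia: 1 of 1 neighbours ≥ 1, votes yes.
Round 4 — no new yes votes; cascade stops.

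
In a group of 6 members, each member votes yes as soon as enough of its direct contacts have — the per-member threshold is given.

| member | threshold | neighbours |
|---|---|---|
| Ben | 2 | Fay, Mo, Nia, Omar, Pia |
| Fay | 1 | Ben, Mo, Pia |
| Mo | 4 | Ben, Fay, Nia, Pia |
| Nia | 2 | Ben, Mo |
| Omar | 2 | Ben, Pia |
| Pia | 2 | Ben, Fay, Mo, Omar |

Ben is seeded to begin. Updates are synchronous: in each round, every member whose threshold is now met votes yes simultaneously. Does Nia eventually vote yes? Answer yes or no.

Round 1 — Ben votes yes (initial).
Round 2 — checking thresholds:
  Fay: 1 of 3 neighbours ≥ 1, votes yes.
  Mo: 1 of 4 neighbours < 4, holds.
  Nia: 1 of 2 neighbours < 2, holds.
  Omar: 1 of 2 neighbours < 2, holds.
  Pia: 1 of 4 neighbours < 2, holds.
Round 3 — checking thresholds:
  Mo: 2 of 4 neighbours < 4, holds.
  Nia: 1 of 2 neighbours < 2, holds.
  Omar: 1 of 2 neighbours < 2, holds.
  Pia: 2 of 4 neighbours ≥ 2, votes yes.
Round 4 — checking thresholds:
  Mo: 3 of 4 neighbours < 4, holds.
  Nia: 1 of 2 neighbours < 2, holds.
  Omar: 2 of 2 neighbours ≥ 2, votes yes.
Round 5 — no new yes votes; cascade stops.

no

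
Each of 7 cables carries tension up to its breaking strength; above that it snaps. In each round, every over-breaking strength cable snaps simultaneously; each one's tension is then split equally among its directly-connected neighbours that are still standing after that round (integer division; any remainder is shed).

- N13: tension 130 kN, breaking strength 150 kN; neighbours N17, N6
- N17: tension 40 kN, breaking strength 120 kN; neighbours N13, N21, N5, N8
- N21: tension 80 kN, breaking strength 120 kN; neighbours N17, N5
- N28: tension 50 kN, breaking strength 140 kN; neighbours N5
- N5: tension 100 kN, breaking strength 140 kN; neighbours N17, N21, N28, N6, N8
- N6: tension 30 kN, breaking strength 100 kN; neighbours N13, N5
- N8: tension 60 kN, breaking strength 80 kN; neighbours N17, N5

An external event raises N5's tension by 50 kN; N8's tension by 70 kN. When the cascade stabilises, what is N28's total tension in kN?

Round 1 — N5 at 150 > 140; N8 at 130 > 80. N5, N8 snap.
  N5 sheds 150 kN to N17, N21, N28, N6: 37 each (2 lost).
    N17: 40+37 = 77 ≤ 120
    N21: 80+37 = 117 ≤ 120
    N28: 50+37 = 87 ≤ 140
    N6: 30+37 = 67 ≤ 100
  N8 sheds 130 kN to N17: 130 each.
    N17: 77+130 = 207 > 120
Round 2 — N17 snaps.
  N17 sheds 207 kN to N13, N21: 103 each (1 lost).
    N13: 130+103 = 233 > 150
    N21: 117+103 = 220 > 120
Round 3 — N13, N21 snap.
  N13 sheds 233 kN to N6: 233 each.
    N6: 67+233 = 300 > 100
  N21 sheds 220 kN: no online neighbours, lost.
Round 4 — N6 snaps.
  N6 sheds 300 kN: no online neighbours, lost.
No further breaks.

87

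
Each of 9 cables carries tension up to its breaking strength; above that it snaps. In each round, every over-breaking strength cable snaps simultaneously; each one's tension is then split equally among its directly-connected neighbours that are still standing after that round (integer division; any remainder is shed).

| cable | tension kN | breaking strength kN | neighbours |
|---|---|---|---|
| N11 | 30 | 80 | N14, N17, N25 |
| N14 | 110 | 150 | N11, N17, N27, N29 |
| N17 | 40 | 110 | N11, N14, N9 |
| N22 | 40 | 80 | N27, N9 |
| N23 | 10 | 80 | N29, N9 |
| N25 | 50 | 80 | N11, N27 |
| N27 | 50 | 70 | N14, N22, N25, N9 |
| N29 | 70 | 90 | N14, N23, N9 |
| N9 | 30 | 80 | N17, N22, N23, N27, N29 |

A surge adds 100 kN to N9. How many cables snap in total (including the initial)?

9

Round 1 — N9 at 130 > 80. N9 snaps.
  N9 sheds 130 kN to N17, N22, N23, N27, N29: 26 each.
    N17: 40+26 = 66 ≤ 110
    N22: 40+26 = 66 ≤ 80
    N23: 10+26 = 36 ≤ 80
    N27: 50+26 = 76 > 70
    N29: 70+26 = 96 > 90
Round 2 — N27, N29 snap.
  N27 sheds 76 kN to N14, N22, N25: 25 each (1 lost).
    N14: 110+25 = 135 ≤ 150
    N22: 66+25 = 91 > 80
    N25: 50+25 = 75 ≤ 80
  N29 sheds 96 kN to N14, N23: 48 each.
    N14: 135+48 = 183 > 150
    N23: 36+48 = 84 > 80
Round 3 — N14, N22, N23 snap.
  N14 sheds 183 kN to N11, N17: 91 each (1 lost).
    N11: 30+91 = 121 > 80
    N17: 66+91 = 157 > 110
  N22 sheds 91 kN: no online neighbours, lost.
  N23 sheds 84 kN: no online neighbours, lost.
Round 4 — N11, N17 snap.
  N11 sheds 121 kN to N25: 121 each.
    N25: 75+121 = 196 > 80
  N17 sheds 157 kN: no online neighbours, lost.
Round 5 — N25 snaps.
  N25 sheds 196 kN: no online neighbours, lost.
No further breaks.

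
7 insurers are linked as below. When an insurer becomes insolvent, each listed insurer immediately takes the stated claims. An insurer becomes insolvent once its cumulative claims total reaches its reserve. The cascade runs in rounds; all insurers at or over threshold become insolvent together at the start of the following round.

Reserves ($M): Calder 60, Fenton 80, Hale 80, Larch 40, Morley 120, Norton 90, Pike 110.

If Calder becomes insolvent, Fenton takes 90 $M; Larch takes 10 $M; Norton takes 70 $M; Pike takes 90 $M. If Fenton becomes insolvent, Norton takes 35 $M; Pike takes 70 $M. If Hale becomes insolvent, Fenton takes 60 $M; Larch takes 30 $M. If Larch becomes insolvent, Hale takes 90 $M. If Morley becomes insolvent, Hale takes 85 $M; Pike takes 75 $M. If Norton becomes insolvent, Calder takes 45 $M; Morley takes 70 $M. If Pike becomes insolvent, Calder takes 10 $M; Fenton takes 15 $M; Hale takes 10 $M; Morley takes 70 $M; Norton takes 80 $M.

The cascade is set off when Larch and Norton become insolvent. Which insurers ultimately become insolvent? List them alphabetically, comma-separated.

Round 1 — Larch, Norton become insolvent (initial).
  Calder: +45 → 45 < 60
  Hale: +90 → 90 ≥ 80
  Morley: +70 → 70 < 120
Round 2 — Hale becomes insolvent.
  Fenton: +60 → 60 < 80
No further insolvencies.

Hale, Larch, Norton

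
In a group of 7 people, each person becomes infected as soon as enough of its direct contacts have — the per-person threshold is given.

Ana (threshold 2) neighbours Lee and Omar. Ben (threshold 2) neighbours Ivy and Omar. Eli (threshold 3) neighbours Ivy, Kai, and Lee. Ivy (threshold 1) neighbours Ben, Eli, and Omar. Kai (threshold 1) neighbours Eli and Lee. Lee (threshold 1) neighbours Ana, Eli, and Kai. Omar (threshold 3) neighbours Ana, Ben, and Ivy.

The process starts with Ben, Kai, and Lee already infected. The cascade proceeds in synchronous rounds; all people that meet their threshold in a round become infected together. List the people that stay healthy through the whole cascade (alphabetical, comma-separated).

Ana, Omar

Round 1 — Ben, Kai, Lee become infected (initial).
Round 2 — checking thresholds:
  Ana: 1 of 2 neighbours < 2, below threshold.
  Eli: 2 of 3 neighbours < 3, below threshold.
  Ivy: 1 of 3 neighbours ≥ 1, becomes infected.
  Omar: 1 of 3 neighbours < 3, below threshold.
Round 3 — checking thresholds:
  Ana: 1 of 2 neighbours < 2, below threshold.
  Eli: 3 of 3 neighbours ≥ 3, becomes infected.
  Omar: 2 of 3 neighbours < 3, below threshold.
Round 4 — no new infections; cascade stops.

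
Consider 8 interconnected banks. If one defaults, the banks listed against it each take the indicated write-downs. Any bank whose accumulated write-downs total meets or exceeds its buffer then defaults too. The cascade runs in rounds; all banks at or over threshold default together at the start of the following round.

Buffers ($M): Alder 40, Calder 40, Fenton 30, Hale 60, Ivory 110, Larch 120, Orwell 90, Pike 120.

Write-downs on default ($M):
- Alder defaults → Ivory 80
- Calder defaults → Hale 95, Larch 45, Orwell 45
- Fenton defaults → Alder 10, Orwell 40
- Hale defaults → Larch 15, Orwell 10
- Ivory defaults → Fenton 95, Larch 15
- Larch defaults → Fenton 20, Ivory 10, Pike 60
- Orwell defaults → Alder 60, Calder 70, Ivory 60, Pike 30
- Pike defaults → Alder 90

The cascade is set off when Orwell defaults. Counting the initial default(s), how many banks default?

Round 1 — Orwell defaults (initial).
  Alder: +60 → 60 ≥ 40
  Calder: +70 → 70 ≥ 40
  Ivory: +60 → 60 < 110
  Pike: +30 → 30 < 120
Round 2 — Alder, Calder default.
  Hale: +95 → 95 ≥ 60
  Ivory: +80 → 140 ≥ 110
  Larch: +45 → 45 < 120
Round 3 — Hale, Ivory default.
  Fenton: +95 → 95 ≥ 30
  Larch: +15+15 → 75 < 120
Round 4 — Fenton defaults.
No further defaults.

6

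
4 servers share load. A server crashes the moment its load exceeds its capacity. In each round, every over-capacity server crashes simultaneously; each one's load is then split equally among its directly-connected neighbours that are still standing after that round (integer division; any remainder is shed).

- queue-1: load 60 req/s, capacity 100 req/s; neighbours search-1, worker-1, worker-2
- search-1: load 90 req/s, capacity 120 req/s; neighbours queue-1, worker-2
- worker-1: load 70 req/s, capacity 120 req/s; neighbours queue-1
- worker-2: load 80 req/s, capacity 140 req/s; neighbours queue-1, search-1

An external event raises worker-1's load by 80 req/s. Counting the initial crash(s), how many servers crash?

Round 1 — worker-1 at 150 > 120. worker-1 crashes.
  worker-1 sheds 150 req/s to queue-1: 150 each.
    queue-1: 60+150 = 210 > 100
Round 2 — queue-1 crashes.
  queue-1 sheds 210 req/s to search-1, worker-2: 105 each.
    search-1: 90+105 = 195 > 120
    worker-2: 80+105 = 185 > 140
Round 3 — search-1, worker-2 crash.
  search-1 sheds 195 req/s: no online neighbours, lost.
  worker-2 sheds 185 req/s: no online neighbours, lost.
No further crashes.

4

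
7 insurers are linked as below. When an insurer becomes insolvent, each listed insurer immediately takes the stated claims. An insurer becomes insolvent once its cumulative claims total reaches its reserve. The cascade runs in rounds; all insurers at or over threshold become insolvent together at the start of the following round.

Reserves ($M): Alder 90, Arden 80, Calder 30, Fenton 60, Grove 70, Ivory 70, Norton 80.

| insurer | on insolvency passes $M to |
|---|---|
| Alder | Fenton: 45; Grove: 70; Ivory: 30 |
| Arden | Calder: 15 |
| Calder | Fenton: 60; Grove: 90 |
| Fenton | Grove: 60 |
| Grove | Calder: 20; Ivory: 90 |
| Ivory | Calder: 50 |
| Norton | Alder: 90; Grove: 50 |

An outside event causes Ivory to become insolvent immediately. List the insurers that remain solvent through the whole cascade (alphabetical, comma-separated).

Round 1 — Ivory becomes insolvent (initial).
  Calder: +50 → 50 ≥ 30
Round 2 — Calder becomes insolvent.
  Fenton: +60 → 60 ≥ 60
  Grove: +90 → 90 ≥ 70
Round 3 — Fenton, Grove become insolvent.
No further insolvencies.

Alder, Arden, Norton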